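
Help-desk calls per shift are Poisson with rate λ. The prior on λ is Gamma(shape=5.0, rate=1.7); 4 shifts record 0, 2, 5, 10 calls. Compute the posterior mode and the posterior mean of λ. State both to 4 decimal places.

MAP = 3.6842, posterior mean = 3.8596

Σ counts = 17. Posterior: Gamma(shape = 5.0+17 = 22.0, rate = 1.7+4 = 5.7).
Mode = (α−1)/β = 21.0/5.7 = 3.6842.
Mean = α/β = 22.0/5.7 = 3.8596.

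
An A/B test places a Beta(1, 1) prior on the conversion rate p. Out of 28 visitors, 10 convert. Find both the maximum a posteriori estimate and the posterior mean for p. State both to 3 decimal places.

Posterior: Beta(1+10, 1+18) = Beta(11, 19).
Mode = (11−1)/(11+19−2) = 10/28 = 0.357.
With a flat prior the MAP equals the MLE, 10/28.
Mean = 11/(11+19) = 11/30 = 0.367.

MAP = 0.357, posterior mean = 0.367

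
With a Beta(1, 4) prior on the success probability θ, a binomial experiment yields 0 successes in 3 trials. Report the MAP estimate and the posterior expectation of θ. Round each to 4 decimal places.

MAP = 0.0000; posterior mean = 0.1250

Posterior: Beta(1+0, 4+3) = Beta(1, 7).
Since α = 1 ≤ 1 and β > 1, the Beta density is monotone decreasing on [0,1]; the mode is at 0.
Mean = 1/(1+7) = 0.1250.
Mean > mode: the posterior has a right tail.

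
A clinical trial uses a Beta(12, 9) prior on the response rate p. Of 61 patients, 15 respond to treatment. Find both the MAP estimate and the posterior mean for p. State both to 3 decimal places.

MAP estimate = 0.325, posterior mean = 0.329

Posterior: Beta(12+15, 9+46) = Beta(27, 55).
Mode = (27−1)/(27+55−2) = 26/80 = 0.325.
Mean = 27/(27+55) = 27/82 = 0.329.
The posterior is right-skewed, so the mean exceeds the mode.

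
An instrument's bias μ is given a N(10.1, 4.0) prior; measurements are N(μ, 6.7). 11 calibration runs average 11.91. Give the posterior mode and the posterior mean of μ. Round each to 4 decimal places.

Posterior for μ is Normal. Precision-weighted mean: (1/4.0·10.1 + 11/6.7·11.91) / (1/4.0 + 11/6.7) = 11.6708.
A Normal posterior is symmetric, so mode = mean.

μ_MAP = 11.6708, E[μ|data] = 11.6708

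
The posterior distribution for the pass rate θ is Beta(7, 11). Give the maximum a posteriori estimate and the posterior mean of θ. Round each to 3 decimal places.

MAP: 0.375. Posterior mean: 0.389.

Mode = (7−1)/(7+11−2) = 6/16 = 0.375.
Mean = 7/(7+11) = 7/18 = 0.389.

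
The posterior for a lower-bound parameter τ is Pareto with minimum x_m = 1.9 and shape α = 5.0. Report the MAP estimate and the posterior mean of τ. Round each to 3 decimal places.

The Pareto density is strictly decreasing on [x_m, ∞), so the mode is x_m = 1.900.
Mean = α·x_m/(α−1) = 5.0·1.9/4.0 = 2.375.

MAP = 1.900, posterior mean = 2.375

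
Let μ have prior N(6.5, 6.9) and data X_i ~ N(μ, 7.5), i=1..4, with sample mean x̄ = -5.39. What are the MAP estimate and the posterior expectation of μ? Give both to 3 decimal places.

MAP = -2.849; posterior mean = -2.849

Posterior for μ is Normal. Precision-weighted mean: (1/6.9·6.5 + 4/7.5·-5.39) / (1/6.9 + 4/7.5) = -2.849.
A Normal posterior is symmetric, so mode = mean.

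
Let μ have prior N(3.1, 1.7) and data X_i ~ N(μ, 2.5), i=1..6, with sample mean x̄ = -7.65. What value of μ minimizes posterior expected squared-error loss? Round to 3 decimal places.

-5.534

Posterior for μ is Normal. Precision-weighted mean: (1/1.7·3.1 + 6/2.5·-7.65) / (1/1.7 + 6/2.5) = -5.534.
A Normal posterior is symmetric, so mode = mean.
Squared-error loss ⇒ the optimal estimator is the posterior mean.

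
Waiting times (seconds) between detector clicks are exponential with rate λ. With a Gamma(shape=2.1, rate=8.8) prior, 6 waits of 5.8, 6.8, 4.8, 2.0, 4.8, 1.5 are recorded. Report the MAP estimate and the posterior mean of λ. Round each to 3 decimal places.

Σ times = 25.7. Posterior: Gamma(shape = 2.1+6 = 8.1, rate = 8.8+25.7 = 34.5).
Mode = (α−1)/β = 7.1/34.5 = 0.206.
Mean = α/β = 8.1/34.5 = 0.235.

MAP = 0.206, posterior mean = 0.235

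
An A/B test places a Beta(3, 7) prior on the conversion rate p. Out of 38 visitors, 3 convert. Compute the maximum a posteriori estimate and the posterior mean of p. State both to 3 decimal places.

MAP = 0.109; posterior mean = 0.125

Posterior: Beta(3+3, 7+35) = Beta(6, 42).
Mode = (6−1)/(6+42−2) = 5/46 = 0.109.
Mean = 6/(6+42) = 6/48 = 0.125.
The posterior is right-skewed, so the mean exceeds the mode.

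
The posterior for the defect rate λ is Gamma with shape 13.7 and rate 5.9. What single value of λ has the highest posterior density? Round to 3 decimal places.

Mode = (α−1)/β = 12.7/5.9 = 2.153.
Mean = α/β = 13.7/5.9 = 2.322.
This is the posterior mode — the MAP estimate.

2.153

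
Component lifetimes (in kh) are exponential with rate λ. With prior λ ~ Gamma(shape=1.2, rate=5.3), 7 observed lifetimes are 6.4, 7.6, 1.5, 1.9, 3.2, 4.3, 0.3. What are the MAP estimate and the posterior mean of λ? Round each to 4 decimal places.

MAP estimate = 0.2361, posterior mean = 0.2689

Σ times = 25.2. Posterior: Gamma(shape = 1.2+7 = 8.2, rate = 5.3+25.2 = 30.5).
Mode = (α−1)/β = 7.2/30.5 = 0.2361.
Mean = α/β = 8.2/30.5 = 0.2689.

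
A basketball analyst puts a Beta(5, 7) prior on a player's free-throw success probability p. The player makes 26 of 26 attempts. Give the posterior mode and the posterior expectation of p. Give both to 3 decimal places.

Posterior: Beta(5+26, 7+0) = Beta(31, 7).
Mode = (31−1)/(31+7−2) = 30/36 = 0.833.
Mean = 31/(31+7) = 31/38 = 0.816.

MAP = 0.833; posterior mean = 0.816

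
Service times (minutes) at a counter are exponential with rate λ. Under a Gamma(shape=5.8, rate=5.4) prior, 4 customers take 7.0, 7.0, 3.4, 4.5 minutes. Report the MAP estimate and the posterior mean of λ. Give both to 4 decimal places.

Σ times = 21.9. Posterior: Gamma(shape = 5.8+4 = 9.8, rate = 5.4+21.9 = 27.3).
Mode = (α−1)/β = 8.8/27.3 = 0.3223.
Mean = α/β = 9.8/27.3 = 0.3590.
Right-skewed posterior ⇒ mode < mean.

MAP = 0.3223; posterior mean = 0.3590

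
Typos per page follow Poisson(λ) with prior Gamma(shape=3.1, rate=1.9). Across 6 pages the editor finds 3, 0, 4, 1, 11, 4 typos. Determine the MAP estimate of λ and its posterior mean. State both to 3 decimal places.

MAP = 3.177; posterior mean = 3.304

Σ counts = 23. Posterior: Gamma(shape = 3.1+23 = 26.1, rate = 1.9+6 = 7.9).
Mode = (α−1)/β = 25.1/7.9 = 3.177.
Mean = α/β = 26.1/7.9 = 3.304.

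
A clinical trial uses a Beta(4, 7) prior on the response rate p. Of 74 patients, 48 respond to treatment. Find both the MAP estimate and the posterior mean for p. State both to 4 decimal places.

Posterior: Beta(4+48, 7+26) = Beta(52, 33).
Mode = (52−1)/(52+33−2) = 51/83 = 0.6145.
Mean = 52/(52+33) = 52/85 = 0.6118.
Left-skewed posterior ⇒ mean < mode.

p_MAP = 0.6145, E[p|data] = 0.6118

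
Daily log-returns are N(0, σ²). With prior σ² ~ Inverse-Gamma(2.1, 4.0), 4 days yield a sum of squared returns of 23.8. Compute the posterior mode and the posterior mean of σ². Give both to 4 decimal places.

posterior mode = 3.1176, posterior mean = 5.1290

Posterior: Inverse-Gamma(shape = 2.1+4/2 = 4.1, scale = 4.0+23.8/2 = 15.9).
Mode = β/(α+1) = 15.9/5.1 = 3.1176.
Mean = β/(α−1) = 15.9/3.1 = 5.1290.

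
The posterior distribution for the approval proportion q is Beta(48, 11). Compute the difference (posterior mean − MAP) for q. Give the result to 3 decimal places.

-0.011

Mode = (48−1)/(48+11−2) = 47/57 = 0.825.
Mean = 48/(48+11) = 48/59 = 0.814.
Difference = 0.814 − 0.825 = -0.011.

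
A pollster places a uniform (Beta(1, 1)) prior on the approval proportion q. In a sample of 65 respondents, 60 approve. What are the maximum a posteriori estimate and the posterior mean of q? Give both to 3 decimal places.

Posterior: Beta(1+60, 1+5) = Beta(61, 6).
Mode = (61−1)/(61+6−2) = 60/65 = 0.923.
Mean = 61/(61+6) = 61/67 = 0.910.

MAP = 0.923; posterior mean = 0.910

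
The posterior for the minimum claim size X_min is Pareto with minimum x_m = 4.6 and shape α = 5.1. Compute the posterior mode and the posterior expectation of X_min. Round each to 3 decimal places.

The Pareto density is strictly decreasing on [x_m, ∞), so the mode is x_m = 4.600.
Mean = α·x_m/(α−1) = 5.1·4.6/4.1 = 5.722.

posterior mode = 4.600, posterior expectation = 5.722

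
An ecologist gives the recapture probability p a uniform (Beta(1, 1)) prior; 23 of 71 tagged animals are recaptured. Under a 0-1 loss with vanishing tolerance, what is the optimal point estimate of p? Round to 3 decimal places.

0.324

Posterior: Beta(1+23, 1+48) = Beta(24, 49).
Mode = (24−1)/(24+49−2) = 23/71 = 0.324.
Mean = 24/(24+49) = 24/73 = 0.329.
This is the posterior mode — the MAP estimate.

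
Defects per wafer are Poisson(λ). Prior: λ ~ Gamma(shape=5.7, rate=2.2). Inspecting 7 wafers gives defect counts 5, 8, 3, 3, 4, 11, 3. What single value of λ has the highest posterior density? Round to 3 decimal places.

Σ counts = 37. Posterior: Gamma(shape = 5.7+37 = 42.7, rate = 2.2+7 = 9.2).
Mode = (α−1)/β = 41.7/9.2 = 4.533.
Mean = α/β = 42.7/9.2 = 4.641.
This is the posterior mode — the MAP estimate.

4.533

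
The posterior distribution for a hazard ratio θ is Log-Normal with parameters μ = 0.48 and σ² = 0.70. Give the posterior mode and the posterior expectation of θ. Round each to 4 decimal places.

Mode = exp(μ − σ²) = exp(-0.22) = 0.8025.
Mean = exp(μ + σ²/2) = exp(0.830) = 2.2933.

θ_MAP = 0.8025, E[θ|data] = 2.2933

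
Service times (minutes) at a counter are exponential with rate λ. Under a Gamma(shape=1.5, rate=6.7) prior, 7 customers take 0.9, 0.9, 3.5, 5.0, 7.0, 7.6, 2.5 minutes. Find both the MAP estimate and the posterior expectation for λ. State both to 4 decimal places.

λ_MAP = 0.2199, E[λ|data] = 0.2493

Σ times = 27.4. Posterior: Gamma(shape = 1.5+7 = 8.5, rate = 6.7+27.4 = 34.1).
Mode = (α−1)/β = 7.5/34.1 = 0.2199.
Mean = α/β = 8.5/34.1 = 0.2493.
Mean > mode: the posterior has a right tail.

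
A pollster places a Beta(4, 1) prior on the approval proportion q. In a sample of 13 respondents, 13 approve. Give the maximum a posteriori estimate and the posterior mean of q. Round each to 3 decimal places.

maximum a posteriori estimate = 1.000, posterior mean = 0.944

Posterior: Beta(4+13, 1+0) = Beta(17, 1).
Since β = 1 ≤ 1 and α > 1, the Beta density is monotone increasing on [0,1]; the mode is at 1.
Mean = 17/(17+1) = 0.944.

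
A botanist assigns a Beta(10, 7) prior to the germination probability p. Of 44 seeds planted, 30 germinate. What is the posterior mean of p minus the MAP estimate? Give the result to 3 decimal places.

-0.005

Posterior: Beta(10+30, 7+14) = Beta(40, 21).
Mode = (40−1)/(40+21−2) = 39/59 = 0.661.
Mean = 40/(40+21) = 40/61 = 0.656.
Difference = 0.656 − 0.661 = -0.005.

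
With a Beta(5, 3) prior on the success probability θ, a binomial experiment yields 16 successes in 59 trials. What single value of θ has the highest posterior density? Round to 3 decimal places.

0.308

Posterior: Beta(5+16, 3+43) = Beta(21, 46).
Mode = (21−1)/(21+46−2) = 20/65 = 0.308.
Mean = 21/(21+46) = 21/67 = 0.313.
This is the posterior mode — the MAP estimate.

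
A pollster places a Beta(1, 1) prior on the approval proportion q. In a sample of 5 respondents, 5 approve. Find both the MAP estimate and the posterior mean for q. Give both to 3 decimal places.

q_MAP = 1.000, E[q|data] = 0.857

Posterior: Beta(1+5, 1+0) = Beta(6, 1).
Since β = 1 ≤ 1 and α > 1, the Beta density is monotone increasing on [0,1]; the mode is at 1.
Mean = 6/(6+1) = 0.857.
The mean is pulled below the mode by the posterior's left skew.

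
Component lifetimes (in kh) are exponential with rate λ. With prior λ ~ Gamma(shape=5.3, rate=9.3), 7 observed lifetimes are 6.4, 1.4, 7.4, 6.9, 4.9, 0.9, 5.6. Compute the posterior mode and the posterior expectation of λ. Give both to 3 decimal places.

Σ times = 33.5. Posterior: Gamma(shape = 5.3+7 = 12.3, rate = 9.3+33.5 = 42.8).
Mode = (α−1)/β = 11.3/42.8 = 0.264.
Mean = α/β = 12.3/42.8 = 0.287.
The posterior is right-skewed, so the mean exceeds the mode.

λ_MAP = 0.264, E[λ|data] = 0.287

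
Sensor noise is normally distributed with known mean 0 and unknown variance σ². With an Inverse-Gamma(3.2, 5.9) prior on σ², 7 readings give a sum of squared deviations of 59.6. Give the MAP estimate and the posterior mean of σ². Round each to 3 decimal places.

MAP: 4.636. Posterior mean: 6.263.

Posterior: Inverse-Gamma(shape = 3.2+7/2 = 6.7, scale = 5.9+59.6/2 = 35.7).
Mode = β/(α+1) = 35.7/7.7 = 4.636.
Mean = β/(α−1) = 35.7/5.7 = 6.263.
The posterior is right-skewed, so the mean exceeds the mode.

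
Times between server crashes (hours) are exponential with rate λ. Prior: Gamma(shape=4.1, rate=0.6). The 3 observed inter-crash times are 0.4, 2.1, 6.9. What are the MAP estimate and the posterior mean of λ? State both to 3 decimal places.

Σ times = 9.4. Posterior: Gamma(shape = 4.1+3 = 7.1, rate = 0.6+9.4 = 10.0).
Mode = (α−1)/β = 6.1/10.0 = 0.610.
Mean = α/β = 7.1/10.0 = 0.710.

λ_MAP = 0.610, E[λ|data] = 0.710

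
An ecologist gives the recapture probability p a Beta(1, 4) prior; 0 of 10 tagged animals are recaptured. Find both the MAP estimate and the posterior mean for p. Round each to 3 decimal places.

MAP = 0.000; posterior mean = 0.067

Posterior: Beta(1+0, 4+10) = Beta(1, 14).
Since α = 1 ≤ 1 and β > 1, the Beta density is monotone decreasing on [0,1]; the mode is at 0.
Mean = 1/(1+14) = 0.067.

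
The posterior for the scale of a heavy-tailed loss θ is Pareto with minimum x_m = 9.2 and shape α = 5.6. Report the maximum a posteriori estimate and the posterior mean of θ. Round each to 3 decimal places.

The Pareto density is strictly decreasing on [x_m, ∞), so the mode is x_m = 9.200.
Mean = α·x_m/(α−1) = 5.6·9.2/4.6 = 11.200.
The posterior is right-skewed, so the mean exceeds the mode.

θ_MAP = 9.200, E[θ|data] = 11.200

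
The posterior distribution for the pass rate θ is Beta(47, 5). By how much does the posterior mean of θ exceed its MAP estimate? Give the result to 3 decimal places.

Mode = (47−1)/(47+5−2) = 46/50 = 0.920.
Mean = 47/(47+5) = 47/52 = 0.904.
Difference = 0.904 − 0.920 = -0.016.

-0.016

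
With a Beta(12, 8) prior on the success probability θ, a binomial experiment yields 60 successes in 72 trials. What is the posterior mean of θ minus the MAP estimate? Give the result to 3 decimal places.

-0.006

Posterior: Beta(12+60, 8+12) = Beta(72, 20).
Mode = (72−1)/(72+20−2) = 71/90 = 0.789.
Mean = 72/(72+20) = 72/92 = 0.783.
Difference = 0.783 − 0.789 = -0.006.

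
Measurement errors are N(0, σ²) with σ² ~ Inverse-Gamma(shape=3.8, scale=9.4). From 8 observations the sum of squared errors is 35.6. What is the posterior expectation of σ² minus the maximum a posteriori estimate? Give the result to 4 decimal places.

Posterior: Inverse-Gamma(shape = 3.8+8/2 = 7.8, scale = 9.4+35.6/2 = 27.2).
Mode = β/(α+1) = 27.2/8.8 = 3.0909.
Mean = β/(α−1) = 27.2/6.8 = 4.0000.
Difference = 4.0000 − 3.0909 = 0.9091.
Right-skewed posterior ⇒ mode < mean.

0.9091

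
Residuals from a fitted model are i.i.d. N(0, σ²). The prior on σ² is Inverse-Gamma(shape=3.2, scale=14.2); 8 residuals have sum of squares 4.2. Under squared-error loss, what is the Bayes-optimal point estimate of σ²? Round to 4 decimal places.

Posterior: Inverse-Gamma(shape = 3.2+8/2 = 7.2, scale = 14.2+4.2/2 = 16.3).
Mode = β/(α+1) = 16.3/8.2 = 1.9878.
Mean = β/(α−1) = 16.3/6.2 = 2.6290.
Squared-error loss ⇒ the optimal estimator is the posterior mean.

2.6290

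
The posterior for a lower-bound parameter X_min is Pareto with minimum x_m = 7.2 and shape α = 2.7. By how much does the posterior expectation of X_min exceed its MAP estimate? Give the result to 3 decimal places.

4.235

The Pareto density is strictly decreasing on [x_m, ∞), so the mode is x_m = 7.200.
Mean = α·x_m/(α−1) = 2.7·7.2/1.7 = 11.435.
Difference = 11.435 − 7.200 = 4.235.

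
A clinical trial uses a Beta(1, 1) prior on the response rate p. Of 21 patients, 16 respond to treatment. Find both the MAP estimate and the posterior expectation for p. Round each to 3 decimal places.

MAP estimate = 0.762, posterior expectation = 0.739

Posterior: Beta(1+16, 1+5) = Beta(17, 6).
Mode = (17−1)/(17+6−2) = 16/21 = 0.762.
Mean = 17/(17+6) = 17/23 = 0.739.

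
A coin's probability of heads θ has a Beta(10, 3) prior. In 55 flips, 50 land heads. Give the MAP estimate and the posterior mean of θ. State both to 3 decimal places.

θ_MAP = 0.894, E[θ|data] = 0.882

Posterior: Beta(10+50, 3+5) = Beta(60, 8).
Mode = (60−1)/(60+8−2) = 59/66 = 0.894.
Mean = 60/(60+8) = 60/68 = 0.882.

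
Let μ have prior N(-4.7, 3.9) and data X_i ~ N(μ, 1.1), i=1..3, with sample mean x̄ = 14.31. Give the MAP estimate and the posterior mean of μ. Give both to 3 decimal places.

MAP = 12.676; posterior mean = 12.676

Posterior for μ is Normal. Precision-weighted mean: (1/3.9·-4.7 + 3/1.1·14.31) / (1/3.9 + 3/1.1) = 12.676.
A Normal posterior is symmetric, so mode = mean.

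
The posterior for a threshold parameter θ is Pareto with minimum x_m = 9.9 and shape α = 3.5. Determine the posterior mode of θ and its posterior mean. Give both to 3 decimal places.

MAP: 9.900. Posterior mean: 13.860.

The Pareto density is strictly decreasing on [x_m, ∞), so the mode is x_m = 9.900.
Mean = α·x_m/(α−1) = 3.5·9.9/2.5 = 13.860.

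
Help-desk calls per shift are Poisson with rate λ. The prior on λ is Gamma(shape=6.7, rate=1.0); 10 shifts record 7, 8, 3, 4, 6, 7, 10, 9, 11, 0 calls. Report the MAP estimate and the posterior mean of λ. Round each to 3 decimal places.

MAP: 6.427. Posterior mean: 6.518.

Σ counts = 65. Posterior: Gamma(shape = 6.7+65 = 71.7, rate = 1.0+10 = 11.0).
Mode = (α−1)/β = 70.7/11.0 = 6.427.
Mean = α/β = 71.7/11.0 = 6.518.
The mean is pulled above the mode by the posterior's right skew.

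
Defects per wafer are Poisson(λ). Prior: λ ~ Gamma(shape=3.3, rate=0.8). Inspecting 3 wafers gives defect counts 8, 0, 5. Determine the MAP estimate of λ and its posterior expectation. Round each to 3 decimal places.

MAP = 4.026, posterior mean = 4.289

Σ counts = 13. Posterior: Gamma(shape = 3.3+13 = 16.3, rate = 0.8+3 = 3.8).
Mode = (α−1)/β = 15.3/3.8 = 4.026.
Mean = α/β = 16.3/3.8 = 4.289.
The posterior is right-skewed, so the mean exceeds the mode.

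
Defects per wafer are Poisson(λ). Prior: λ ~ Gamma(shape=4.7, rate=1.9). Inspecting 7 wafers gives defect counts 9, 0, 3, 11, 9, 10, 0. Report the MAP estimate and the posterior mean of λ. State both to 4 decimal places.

MAP: 5.1348. Posterior mean: 5.2472.

Σ counts = 42. Posterior: Gamma(shape = 4.7+42 = 46.7, rate = 1.9+7 = 8.9).
Mode = (α−1)/β = 45.7/8.9 = 5.1348.
Mean = α/β = 46.7/8.9 = 5.2472.
The posterior is right-skewed, so the mean exceeds the mode.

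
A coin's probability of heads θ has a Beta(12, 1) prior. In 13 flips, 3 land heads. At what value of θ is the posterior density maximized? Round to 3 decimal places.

Posterior: Beta(12+3, 1+10) = Beta(15, 11).
Mode = (15−1)/(15+11−2) = 14/24 = 0.583.
Mean = 15/(15+11) = 15/26 = 0.577.
This is the posterior mode — the MAP estimate.

0.583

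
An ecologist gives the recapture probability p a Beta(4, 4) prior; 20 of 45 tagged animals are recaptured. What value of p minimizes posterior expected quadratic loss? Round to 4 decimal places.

0.4528

Posterior: Beta(4+20, 4+25) = Beta(24, 29).
Mode = (24−1)/(24+29−2) = 23/51 = 0.4510.
Mean = 24/(24+29) = 24/53 = 0.4528.
Quadratic loss ⇒ the optimal estimator is the posterior mean.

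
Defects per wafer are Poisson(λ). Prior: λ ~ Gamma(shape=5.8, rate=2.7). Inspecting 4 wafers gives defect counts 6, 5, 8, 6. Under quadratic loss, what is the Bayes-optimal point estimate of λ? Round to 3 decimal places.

4.597

Σ counts = 25. Posterior: Gamma(shape = 5.8+25 = 30.8, rate = 2.7+4 = 6.7).
Mode = (α−1)/β = 29.8/6.7 = 4.448.
Mean = α/β = 30.8/6.7 = 4.597.
Quadratic loss ⇒ the optimal estimator is the posterior mean.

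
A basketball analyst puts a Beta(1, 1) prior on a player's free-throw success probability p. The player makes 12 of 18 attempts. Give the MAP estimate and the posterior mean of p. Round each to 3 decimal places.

p_MAP = 0.667, E[p|data] = 0.650

Posterior: Beta(1+12, 1+6) = Beta(13, 7).
Mode = (13−1)/(13+7−2) = 12/18 = 0.667.
With a flat prior the MAP equals the MLE, 12/18.
Mean = 13/(13+7) = 13/20 = 0.650.
Left-skewed posterior ⇒ mean < mode.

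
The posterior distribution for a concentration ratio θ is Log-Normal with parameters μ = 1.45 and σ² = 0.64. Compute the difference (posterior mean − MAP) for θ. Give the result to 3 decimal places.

Mode = exp(μ − σ²) = exp(0.81) = 2.248.
Mean = exp(μ + σ²/2) = exp(1.770) = 5.871.
Difference = 5.871 − 2.248 = 3.623.

3.623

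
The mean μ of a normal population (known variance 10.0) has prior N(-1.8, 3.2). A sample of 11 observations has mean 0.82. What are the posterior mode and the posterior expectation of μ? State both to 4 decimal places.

MAP: 0.2404. Posterior mean: 0.2404.

Posterior for μ is Normal. Precision-weighted mean: (1/3.2·-1.8 + 11/10.0·0.82) / (1/3.2 + 11/10.0) = 0.2404.
A Normal posterior is symmetric, so mode = mean.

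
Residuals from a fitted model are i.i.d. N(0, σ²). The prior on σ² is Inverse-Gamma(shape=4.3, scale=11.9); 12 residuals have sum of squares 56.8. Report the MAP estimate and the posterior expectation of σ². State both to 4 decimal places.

MAP = 3.5664, posterior mean = 4.3333

Posterior: Inverse-Gamma(shape = 4.3+12/2 = 10.3, scale = 11.9+56.8/2 = 40.3).
Mode = β/(α+1) = 40.3/11.3 = 3.5664.
Mean = β/(α−1) = 40.3/9.3 = 4.3333.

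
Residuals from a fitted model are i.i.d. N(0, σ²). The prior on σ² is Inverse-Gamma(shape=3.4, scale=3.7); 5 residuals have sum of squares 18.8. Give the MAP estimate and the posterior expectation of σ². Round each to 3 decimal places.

Posterior: Inverse-Gamma(shape = 3.4+5/2 = 5.9, scale = 3.7+18.8/2 = 13.1).
Mode = β/(α+1) = 13.1/6.9 = 1.899.
Mean = β/(α−1) = 13.1/4.9 = 2.673.
The posterior is right-skewed, so the mean exceeds the mode.

σ²_MAP = 1.899, E[σ²|data] = 2.673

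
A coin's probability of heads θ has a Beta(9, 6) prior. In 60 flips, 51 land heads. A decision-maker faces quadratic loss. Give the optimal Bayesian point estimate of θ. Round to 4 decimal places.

Posterior: Beta(9+51, 6+9) = Beta(60, 15).
Mode = (60−1)/(60+15−2) = 59/73 = 0.8082.
Mean = 60/(60+15) = 60/75 = 0.8000.
Quadratic loss ⇒ the optimal estimator is the posterior mean.

0.8000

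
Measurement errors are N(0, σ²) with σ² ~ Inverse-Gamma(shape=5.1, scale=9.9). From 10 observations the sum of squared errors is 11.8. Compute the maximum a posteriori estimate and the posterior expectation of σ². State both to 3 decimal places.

Posterior: Inverse-Gamma(shape = 5.1+10/2 = 10.1, scale = 9.9+11.8/2 = 15.8).
Mode = β/(α+1) = 15.8/11.1 = 1.423.
Mean = β/(α−1) = 15.8/9.1 = 1.736.
The mean is pulled above the mode by the posterior's right skew.

maximum a posteriori estimate = 1.423, posterior expectation = 1.736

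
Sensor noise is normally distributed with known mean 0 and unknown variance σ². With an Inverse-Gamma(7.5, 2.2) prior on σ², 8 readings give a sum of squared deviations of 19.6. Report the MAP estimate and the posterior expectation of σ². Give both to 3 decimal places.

Posterior: Inverse-Gamma(shape = 7.5+8/2 = 11.5, scale = 2.2+19.6/2 = 12.0).
Mode = β/(α+1) = 12.0/12.5 = 0.960.
Mean = β/(α−1) = 12.0/10.5 = 1.143.

MAP = 0.960, posterior mean = 1.143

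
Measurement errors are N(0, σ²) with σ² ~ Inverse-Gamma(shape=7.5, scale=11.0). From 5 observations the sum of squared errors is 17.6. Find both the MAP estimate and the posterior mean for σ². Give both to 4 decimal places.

σ²_MAP = 1.8000, E[σ²|data] = 2.2000

Posterior: Inverse-Gamma(shape = 7.5+5/2 = 10.0, scale = 11.0+17.6/2 = 19.8).
Mode = β/(α+1) = 19.8/11.0 = 1.8000.
Mean = β/(α−1) = 19.8/9.0 = 2.2000.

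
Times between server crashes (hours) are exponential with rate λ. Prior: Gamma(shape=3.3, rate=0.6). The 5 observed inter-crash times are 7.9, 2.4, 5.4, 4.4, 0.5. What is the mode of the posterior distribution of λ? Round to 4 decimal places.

0.3443

Σ times = 20.6. Posterior: Gamma(shape = 3.3+5 = 8.3, rate = 0.6+20.6 = 21.2).
Mode = (α−1)/β = 7.3/21.2 = 0.3443.
Mean = α/β = 8.3/21.2 = 0.3915.
This is the posterior mode — the MAP estimate.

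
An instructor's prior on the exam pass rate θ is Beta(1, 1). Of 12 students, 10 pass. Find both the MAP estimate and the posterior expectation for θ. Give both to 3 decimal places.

MAP estimate = 0.833, posterior expectation = 0.786

Posterior: Beta(1+10, 1+2) = Beta(11, 3).
Mode = (11−1)/(11+3−2) = 10/12 = 0.833.
With a flat prior the MAP equals the MLE, 10/12.
Mean = 11/(11+3) = 11/14 = 0.786.
The mean is pulled below the mode by the posterior's left skew.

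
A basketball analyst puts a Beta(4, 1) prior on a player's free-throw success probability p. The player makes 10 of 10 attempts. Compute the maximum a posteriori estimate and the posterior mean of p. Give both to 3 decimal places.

Posterior: Beta(4+10, 1+0) = Beta(14, 1).
Since β = 1 ≤ 1 and α > 1, the Beta density is monotone increasing on [0,1]; the mode is at 1.
Mean = 14/(14+1) = 0.933.
The posterior is left-skewed, so the mode exceeds the mean.

MAP: 1.000. Posterior mean: 0.933.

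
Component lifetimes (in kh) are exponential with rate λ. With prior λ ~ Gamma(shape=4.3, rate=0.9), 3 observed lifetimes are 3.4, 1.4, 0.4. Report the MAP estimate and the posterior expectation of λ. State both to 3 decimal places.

Σ times = 5.2. Posterior: Gamma(shape = 4.3+3 = 7.3, rate = 0.9+5.2 = 6.1).
Mode = (α−1)/β = 6.3/6.1 = 1.033.
Mean = α/β = 7.3/6.1 = 1.197.
Mean > mode: the posterior has a right tail.

MAP = 1.033; posterior mean = 1.197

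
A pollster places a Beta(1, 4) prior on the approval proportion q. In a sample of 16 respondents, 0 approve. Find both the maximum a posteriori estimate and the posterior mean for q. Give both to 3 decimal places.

maximum a posteriori estimate = 0.000, posterior mean = 0.048

Posterior: Beta(1+0, 4+16) = Beta(1, 20).
Since α = 1 ≤ 1 and β > 1, the Beta density is monotone decreasing on [0,1]; the mode is at 0.
Mean = 1/(1+20) = 0.048.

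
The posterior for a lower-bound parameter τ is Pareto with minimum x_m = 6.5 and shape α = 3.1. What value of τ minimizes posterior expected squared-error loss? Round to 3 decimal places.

9.595

The Pareto density is strictly decreasing on [x_m, ∞), so the mode is x_m = 6.500.
Mean = α·x_m/(α−1) = 3.1·6.5/2.1 = 9.595.
Squared-error loss ⇒ the optimal estimator is the posterior mean.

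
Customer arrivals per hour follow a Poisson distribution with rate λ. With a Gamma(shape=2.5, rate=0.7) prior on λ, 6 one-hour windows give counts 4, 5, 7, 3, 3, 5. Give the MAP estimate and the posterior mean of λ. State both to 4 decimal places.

Σ counts = 27. Posterior: Gamma(shape = 2.5+27 = 29.5, rate = 0.7+6 = 6.7).
Mode = (α−1)/β = 28.5/6.7 = 4.2537.
Mean = α/β = 29.5/6.7 = 4.4030.

λ_MAP = 4.2537, E[λ|data] = 4.4030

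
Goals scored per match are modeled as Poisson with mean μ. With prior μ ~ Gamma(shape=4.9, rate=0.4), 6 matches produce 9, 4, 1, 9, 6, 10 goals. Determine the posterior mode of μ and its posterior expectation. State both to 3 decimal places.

MAP: 6.703. Posterior mean: 6.859.

Σ counts = 39. Posterior: Gamma(shape = 4.9+39 = 43.9, rate = 0.4+6 = 6.4).
Mode = (α−1)/β = 42.9/6.4 = 6.703.
Mean = α/β = 43.9/6.4 = 6.859.
The mean is pulled above the mode by the posterior's right skew.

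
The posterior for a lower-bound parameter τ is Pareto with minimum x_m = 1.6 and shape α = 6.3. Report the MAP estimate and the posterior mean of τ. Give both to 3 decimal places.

The Pareto density is strictly decreasing on [x_m, ∞), so the mode is x_m = 1.600.
Mean = α·x_m/(α−1) = 6.3·1.6/5.3 = 1.902.

MAP: 1.600. Posterior mean: 1.902.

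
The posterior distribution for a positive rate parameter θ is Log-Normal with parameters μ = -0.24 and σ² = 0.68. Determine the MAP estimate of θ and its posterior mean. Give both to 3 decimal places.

MAP = 0.399, posterior mean = 1.105

Mode = exp(μ − σ²) = exp(-0.92) = 0.399.
Mean = exp(μ + σ²/2) = exp(0.100) = 1.105.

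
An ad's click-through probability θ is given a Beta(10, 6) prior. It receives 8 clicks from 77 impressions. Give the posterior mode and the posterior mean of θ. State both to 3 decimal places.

MAP = 0.187; posterior mean = 0.194

Posterior: Beta(10+8, 6+69) = Beta(18, 75).
Mode = (18−1)/(18+75−2) = 17/91 = 0.187.
Mean = 18/(18+75) = 18/93 = 0.194.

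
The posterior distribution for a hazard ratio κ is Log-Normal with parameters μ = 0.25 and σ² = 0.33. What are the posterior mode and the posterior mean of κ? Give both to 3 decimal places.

MAP: 0.923. Posterior mean: 1.514.

Mode = exp(μ − σ²) = exp(-0.08) = 0.923.
Mean = exp(μ + σ²/2) = exp(0.415) = 1.514.
The posterior is right-skewed, so the mean exceeds the mode.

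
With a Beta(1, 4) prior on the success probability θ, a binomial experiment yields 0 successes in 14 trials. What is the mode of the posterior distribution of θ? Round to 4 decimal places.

Posterior: Beta(1+0, 4+14) = Beta(1, 18).
Since α = 1 ≤ 1 and β > 1, the Beta density is monotone decreasing on [0,1]; the mode is at 0.
Mean = 1/(1+18) = 0.0526.
This is the posterior mode — the MAP estimate.

0.0000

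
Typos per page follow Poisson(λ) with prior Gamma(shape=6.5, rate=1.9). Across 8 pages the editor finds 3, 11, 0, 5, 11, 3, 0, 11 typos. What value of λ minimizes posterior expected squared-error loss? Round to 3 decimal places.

Σ counts = 44. Posterior: Gamma(shape = 6.5+44 = 50.5, rate = 1.9+8 = 9.9).
Mode = (α−1)/β = 49.5/9.9 = 5.000.
Mean = α/β = 50.5/9.9 = 5.101.
Squared-error loss ⇒ the optimal estimator is the posterior mean.

5.101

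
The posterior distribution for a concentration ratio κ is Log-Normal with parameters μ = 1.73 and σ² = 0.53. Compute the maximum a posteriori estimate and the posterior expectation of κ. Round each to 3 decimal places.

κ_MAP = 3.320, E[κ|data] = 7.352

Mode = exp(μ − σ²) = exp(1.20) = 3.320.
Mean = exp(μ + σ²/2) = exp(1.995) = 7.352.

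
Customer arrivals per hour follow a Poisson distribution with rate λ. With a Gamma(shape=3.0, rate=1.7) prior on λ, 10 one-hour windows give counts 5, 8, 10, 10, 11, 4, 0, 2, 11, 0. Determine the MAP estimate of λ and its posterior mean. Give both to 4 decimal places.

MAP estimate = 5.3846, posterior mean = 5.4701

Σ counts = 61. Posterior: Gamma(shape = 3.0+61 = 64.0, rate = 1.7+10 = 11.7).
Mode = (α−1)/β = 63.0/11.7 = 5.3846.
Mean = α/β = 64.0/11.7 = 5.4701.
The posterior is right-skewed, so the mean exceeds the mode.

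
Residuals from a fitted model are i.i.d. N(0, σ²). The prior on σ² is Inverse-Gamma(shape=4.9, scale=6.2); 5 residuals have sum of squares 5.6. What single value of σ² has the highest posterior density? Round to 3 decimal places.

1.071

Posterior: Inverse-Gamma(shape = 4.9+5/2 = 7.4, scale = 6.2+5.6/2 = 9.0).
Mode = β/(α+1) = 9.0/8.4 = 1.071.
Mean = β/(α−1) = 9.0/6.4 = 1.406.
This is the posterior mode — the MAP estimate.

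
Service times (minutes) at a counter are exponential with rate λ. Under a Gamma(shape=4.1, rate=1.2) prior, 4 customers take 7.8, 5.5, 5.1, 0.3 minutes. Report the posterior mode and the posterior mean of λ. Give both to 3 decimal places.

Σ times = 18.7. Posterior: Gamma(shape = 4.1+4 = 8.1, rate = 1.2+18.7 = 19.9).
Mode = (α−1)/β = 7.1/19.9 = 0.357.
Mean = α/β = 8.1/19.9 = 0.407.
The mean is pulled above the mode by the posterior's right skew.

λ_MAP = 0.357, E[λ|data] = 0.407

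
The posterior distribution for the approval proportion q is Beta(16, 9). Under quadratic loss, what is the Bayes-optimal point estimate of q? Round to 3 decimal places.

Mode = (16−1)/(16+9−2) = 15/23 = 0.652.
Mean = 16/(16+9) = 16/25 = 0.640.
Quadratic loss ⇒ the optimal estimator is the posterior mean.

0.640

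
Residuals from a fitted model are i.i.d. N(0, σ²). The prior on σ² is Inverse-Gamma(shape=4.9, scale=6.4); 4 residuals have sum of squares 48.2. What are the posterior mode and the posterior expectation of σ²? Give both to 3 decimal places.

MAP = 3.861; posterior mean = 5.169

Posterior: Inverse-Gamma(shape = 4.9+4/2 = 6.9, scale = 6.4+48.2/2 = 30.5).
Mode = β/(α+1) = 30.5/7.9 = 3.861.
Mean = β/(α−1) = 30.5/5.9 = 5.169.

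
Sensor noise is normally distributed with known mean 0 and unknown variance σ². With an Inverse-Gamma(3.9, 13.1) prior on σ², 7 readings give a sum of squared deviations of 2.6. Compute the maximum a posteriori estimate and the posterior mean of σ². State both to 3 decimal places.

Posterior: Inverse-Gamma(shape = 3.9+7/2 = 7.4, scale = 13.1+2.6/2 = 14.4).
Mode = β/(α+1) = 14.4/8.4 = 1.714.
Mean = β/(α−1) = 14.4/6.4 = 2.250.
The mean is pulled above the mode by the posterior's right skew.

maximum a posteriori estimate = 1.714, posterior mean = 2.250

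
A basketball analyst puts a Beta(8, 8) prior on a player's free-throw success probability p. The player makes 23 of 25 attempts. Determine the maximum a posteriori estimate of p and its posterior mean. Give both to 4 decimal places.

Posterior: Beta(8+23, 8+2) = Beta(31, 10).
Mode = (31−1)/(31+10−2) = 30/39 = 0.7692.
Mean = 31/(31+10) = 31/41 = 0.7561.

MAP: 0.7692. Posterior mean: 0.7561.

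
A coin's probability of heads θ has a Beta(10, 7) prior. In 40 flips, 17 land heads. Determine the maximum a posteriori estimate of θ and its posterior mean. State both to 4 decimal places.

Posterior: Beta(10+17, 7+23) = Beta(27, 30).
Mode = (27−1)/(27+30−2) = 26/55 = 0.4727.
Mean = 27/(27+30) = 27/57 = 0.4737.
The mean is pulled above the mode by the posterior's right skew.

MAP: 0.4727. Posterior mean: 0.4737.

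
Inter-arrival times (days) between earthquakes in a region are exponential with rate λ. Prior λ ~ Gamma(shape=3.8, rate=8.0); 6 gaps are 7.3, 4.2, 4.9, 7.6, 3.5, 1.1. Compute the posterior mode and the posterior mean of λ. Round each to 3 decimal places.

Σ times = 28.6. Posterior: Gamma(shape = 3.8+6 = 9.8, rate = 8.0+28.6 = 36.6).
Mode = (α−1)/β = 8.8/36.6 = 0.240.
Mean = α/β = 9.8/36.6 = 0.268.

posterior mode = 0.240, posterior mean = 0.268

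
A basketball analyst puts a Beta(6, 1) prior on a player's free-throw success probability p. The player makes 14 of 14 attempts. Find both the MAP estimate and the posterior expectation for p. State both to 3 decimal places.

MAP = 1.000; posterior mean = 0.952

Posterior: Beta(6+14, 1+0) = Beta(20, 1).
Since β = 1 ≤ 1 and α > 1, the Beta density is monotone increasing on [0,1]; the mode is at 1.
Mean = 20/(20+1) = 0.952.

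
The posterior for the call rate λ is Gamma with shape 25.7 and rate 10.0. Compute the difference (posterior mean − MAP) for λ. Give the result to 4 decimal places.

Mode = (α−1)/β = 24.7/10.0 = 2.4700.
Mean = α/β = 25.7/10.0 = 2.5700.
Difference = 2.5700 − 2.4700 = 0.1000.
Mean > mode: the posterior has a right tail.

0.1000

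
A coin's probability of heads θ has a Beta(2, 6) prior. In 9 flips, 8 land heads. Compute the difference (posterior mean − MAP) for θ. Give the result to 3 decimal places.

-0.012

Posterior: Beta(2+8, 6+1) = Beta(10, 7).
Mode = (10−1)/(10+7−2) = 9/15 = 0.600.
Mean = 10/(10+7) = 10/17 = 0.588.
Difference = 0.588 − 0.600 = -0.012.
The mean is pulled below the mode by the posterior's left skew.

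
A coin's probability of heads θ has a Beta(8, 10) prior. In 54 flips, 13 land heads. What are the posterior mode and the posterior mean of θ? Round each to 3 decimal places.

Posterior: Beta(8+13, 10+41) = Beta(21, 51).
Mode = (21−1)/(21+51−2) = 20/70 = 0.286.
Mean = 21/(21+51) = 21/72 = 0.292.
The posterior is right-skewed, so the mean exceeds the mode.

posterior mode = 0.286, posterior mean = 0.292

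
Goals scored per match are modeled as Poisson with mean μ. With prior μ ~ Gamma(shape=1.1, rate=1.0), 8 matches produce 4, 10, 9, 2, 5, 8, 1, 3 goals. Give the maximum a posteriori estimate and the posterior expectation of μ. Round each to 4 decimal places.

μ_MAP = 4.6778, E[μ|data] = 4.7889

Σ counts = 42. Posterior: Gamma(shape = 1.1+42 = 43.1, rate = 1.0+8 = 9.0).
Mode = (α−1)/β = 42.1/9.0 = 4.6778.
Mean = α/β = 43.1/9.0 = 4.7889.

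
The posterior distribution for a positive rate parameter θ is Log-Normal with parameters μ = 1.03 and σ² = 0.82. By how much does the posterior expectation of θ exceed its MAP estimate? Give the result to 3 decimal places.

Mode = exp(μ − σ²) = exp(0.21) = 1.234.
Mean = exp(μ + σ²/2) = exp(1.440) = 4.221.
Difference = 4.221 − 1.234 = 2.987.
The mean is pulled above the mode by the posterior's right skew.

2.987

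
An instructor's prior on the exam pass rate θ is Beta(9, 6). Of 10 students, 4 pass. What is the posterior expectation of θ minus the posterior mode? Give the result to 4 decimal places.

Posterior: Beta(9+4, 6+6) = Beta(13, 12).
Mode = (13−1)/(13+12−2) = 12/23 = 0.5217.
Mean = 13/(13+12) = 13/25 = 0.5200.
Difference = 0.5200 − 0.5217 = -0.0017.
The posterior is left-skewed, so the mode exceeds the mean.

-0.0017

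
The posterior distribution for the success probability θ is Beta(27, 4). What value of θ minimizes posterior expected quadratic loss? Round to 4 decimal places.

Mode = (27−1)/(27+4−2) = 26/29 = 0.8966.
Mean = 27/(27+4) = 27/31 = 0.8710.
Quadratic loss ⇒ the optimal estimator is the posterior mean.

0.8710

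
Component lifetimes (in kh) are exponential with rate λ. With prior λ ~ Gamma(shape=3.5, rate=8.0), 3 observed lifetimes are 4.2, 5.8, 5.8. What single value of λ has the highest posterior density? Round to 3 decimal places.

0.231

Σ times = 15.8. Posterior: Gamma(shape = 3.5+3 = 6.5, rate = 8.0+15.8 = 23.8).
Mode = (α−1)/β = 5.5/23.8 = 0.231.
Mean = α/β = 6.5/23.8 = 0.273.
This is the posterior mode — the MAP estimate.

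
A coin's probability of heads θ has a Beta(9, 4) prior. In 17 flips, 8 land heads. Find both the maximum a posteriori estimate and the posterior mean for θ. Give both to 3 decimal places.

MAP: 0.571. Posterior mean: 0.567.

Posterior: Beta(9+8, 4+9) = Beta(17, 13).
Mode = (17−1)/(17+13−2) = 16/28 = 0.571.
Mean = 17/(17+13) = 17/30 = 0.567.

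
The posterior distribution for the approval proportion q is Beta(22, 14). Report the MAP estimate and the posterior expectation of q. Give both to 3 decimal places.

Mode = (22−1)/(22+14−2) = 21/34 = 0.618.
Mean = 22/(22+14) = 22/36 = 0.611.

MAP estimate = 0.618, posterior expectation = 0.611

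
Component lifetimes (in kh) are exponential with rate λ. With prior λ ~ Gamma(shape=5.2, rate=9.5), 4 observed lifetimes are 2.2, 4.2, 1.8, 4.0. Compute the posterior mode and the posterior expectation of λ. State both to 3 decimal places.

Σ times = 12.2. Posterior: Gamma(shape = 5.2+4 = 9.2, rate = 9.5+12.2 = 21.7).
Mode = (α−1)/β = 8.2/21.7 = 0.378.
Mean = α/β = 9.2/21.7 = 0.424.
The posterior is right-skewed, so the mean exceeds the mode.

MAP = 0.378; posterior mean = 0.424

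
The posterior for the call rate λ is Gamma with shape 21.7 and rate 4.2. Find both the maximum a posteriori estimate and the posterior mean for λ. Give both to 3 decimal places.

Mode = (α−1)/β = 20.7/4.2 = 4.929.
Mean = α/β = 21.7/4.2 = 5.167.
The posterior is right-skewed, so the mean exceeds the mode.

MAP: 4.929. Posterior mean: 5.167.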